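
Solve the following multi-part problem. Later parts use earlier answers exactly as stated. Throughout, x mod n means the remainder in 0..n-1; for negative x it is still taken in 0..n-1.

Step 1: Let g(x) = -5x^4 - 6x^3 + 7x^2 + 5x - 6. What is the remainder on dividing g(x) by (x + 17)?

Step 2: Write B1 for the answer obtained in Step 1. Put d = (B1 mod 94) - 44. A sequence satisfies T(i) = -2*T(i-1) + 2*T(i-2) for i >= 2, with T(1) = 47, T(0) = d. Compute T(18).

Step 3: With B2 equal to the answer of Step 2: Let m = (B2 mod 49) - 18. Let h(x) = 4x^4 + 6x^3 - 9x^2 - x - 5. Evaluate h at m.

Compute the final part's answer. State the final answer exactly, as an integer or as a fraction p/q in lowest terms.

1927245

Step 1: remainder = value at the root: -5*(-17)^4 - 6*(-17)^3 + 7*(-17)^2 + 5*(-17)^1 - 6 = (-417605) + (29478) + (2023) + (-85) + (-6) = -386195; answer -386195
Step 2: B1 = -386195; d = 7; T(2) = -2*(47) + 2*(7) = -80; iterating: T(2)=-80, T(3)=254, T(4)=-668, T(5)=1844, T(6)=-5024, T(7)=13736, T(8)=-37520, T(9)=102512, T(10)=-280064, T(11)=765152, T(12)=-2090432, T(13)=5711168, T(14)=-15603200, T(15)=42628736, T(16)=-116463872, T(17)=318185216, T(18)=-869298176; answer -869298176
Step 3: B2 = -869298176; m = 26; 4*(26)^4 + 6*(26)^3 - 9*(26)^2 - 1*(26)^1 - 5 = (1827904) + (105456) + (-6084) + (-26) + (-5) = 1927245; answer 1927245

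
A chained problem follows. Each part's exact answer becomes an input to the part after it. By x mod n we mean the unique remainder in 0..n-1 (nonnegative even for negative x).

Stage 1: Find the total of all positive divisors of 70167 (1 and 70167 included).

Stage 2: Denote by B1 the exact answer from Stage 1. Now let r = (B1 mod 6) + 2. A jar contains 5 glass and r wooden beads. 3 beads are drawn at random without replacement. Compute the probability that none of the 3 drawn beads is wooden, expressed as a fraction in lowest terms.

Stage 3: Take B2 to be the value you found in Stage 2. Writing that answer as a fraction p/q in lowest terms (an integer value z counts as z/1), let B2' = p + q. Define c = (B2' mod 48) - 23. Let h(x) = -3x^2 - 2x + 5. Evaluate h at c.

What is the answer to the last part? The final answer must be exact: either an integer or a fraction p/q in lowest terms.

Stage 1: 70167 = 3 * 19 * 1231; sigma = (1 + 3) * (1 + 19) * (1 + 1231) = 4 * 20 * 1232 = 98560; answer 98560
Stage 2: B1 = 98560; r = 6; total draws C(11,3) = 165; favorable C(5,3) = 10; P = 2/33; answer 2/33
Stage 3: B2 = 2/33; threaded value p + q = 35; c = 12; -3*(12)^2 - 2*(12)^1 + 5 = (-432) + (-24) + (5) = -451; answer -451

-451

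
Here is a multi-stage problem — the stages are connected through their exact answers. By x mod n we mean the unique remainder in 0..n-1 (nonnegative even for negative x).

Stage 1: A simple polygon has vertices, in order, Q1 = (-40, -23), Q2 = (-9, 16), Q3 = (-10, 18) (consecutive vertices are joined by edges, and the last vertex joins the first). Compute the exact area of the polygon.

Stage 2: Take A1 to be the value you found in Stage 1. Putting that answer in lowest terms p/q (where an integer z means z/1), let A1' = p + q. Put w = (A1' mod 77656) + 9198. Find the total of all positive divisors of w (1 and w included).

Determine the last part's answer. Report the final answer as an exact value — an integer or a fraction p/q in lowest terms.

Stage 1: cross terms: (-40*16 - -9*-23)=-847, (-9*18 - -10*16)=-2, (-10*-23 - -40*18)=950; twice the area = |101| = 101; area = 101/2; answer 101/2
Stage 2: A1 = 101/2; threaded value p + q = 103; w = 9301; 9301 = 71 * 131; sigma = (1 + 71) * (1 + 131) = 72 * 132 = 9504; answer 9504

9504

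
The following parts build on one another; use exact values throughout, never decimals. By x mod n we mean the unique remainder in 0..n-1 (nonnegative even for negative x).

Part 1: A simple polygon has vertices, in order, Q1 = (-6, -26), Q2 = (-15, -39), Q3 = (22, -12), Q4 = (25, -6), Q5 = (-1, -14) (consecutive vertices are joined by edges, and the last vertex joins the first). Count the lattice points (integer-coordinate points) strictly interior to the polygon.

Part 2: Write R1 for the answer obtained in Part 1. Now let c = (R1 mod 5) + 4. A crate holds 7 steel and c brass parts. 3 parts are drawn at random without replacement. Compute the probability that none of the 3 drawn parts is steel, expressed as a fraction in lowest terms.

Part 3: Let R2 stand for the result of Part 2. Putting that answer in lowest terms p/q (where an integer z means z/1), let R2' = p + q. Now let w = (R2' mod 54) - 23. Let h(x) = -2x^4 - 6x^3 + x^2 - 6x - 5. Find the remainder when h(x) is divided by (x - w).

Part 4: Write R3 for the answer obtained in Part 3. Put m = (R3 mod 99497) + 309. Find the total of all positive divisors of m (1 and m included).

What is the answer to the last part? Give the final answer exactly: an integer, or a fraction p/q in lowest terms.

Part 1: cross terms: (-6*-39 - -15*-26)=-156, (-15*-12 - 22*-39)=1038, (22*-6 - 25*-12)=168, (25*-14 - -1*-6)=-356, (-1*-26 - -6*-14)=-58; twice the area = |636| = 636; area = 318; boundary points = 1 + 1 + 3 + 2 + 1 = 8; strictly interior points = area - boundary/2 + 1 = 315; answer 315
Part 2: R1 = 315; c = 4; total draws C(11,3) = 165; favorable C(4,3) = 4; P = 4/165; answer 4/165
Part 3: R2 = 4/165; threaded value p + q = 169; w = -16; remainder = value at the root: -2*(-16)^4 - 6*(-16)^3 + 1*(-16)^2 - 6*(-16)^1 - 5 = (-131072) + (24576) + (256) + (96) + (-5) = -106149; answer -106149
Part 4: R3 = -106149; m = 93154; 93154 = 2 * 47 * 991; sigma = (1 + 2) * (1 + 47) * (1 + 991) = 3 * 48 * 992 = 142848; answer 142848

142848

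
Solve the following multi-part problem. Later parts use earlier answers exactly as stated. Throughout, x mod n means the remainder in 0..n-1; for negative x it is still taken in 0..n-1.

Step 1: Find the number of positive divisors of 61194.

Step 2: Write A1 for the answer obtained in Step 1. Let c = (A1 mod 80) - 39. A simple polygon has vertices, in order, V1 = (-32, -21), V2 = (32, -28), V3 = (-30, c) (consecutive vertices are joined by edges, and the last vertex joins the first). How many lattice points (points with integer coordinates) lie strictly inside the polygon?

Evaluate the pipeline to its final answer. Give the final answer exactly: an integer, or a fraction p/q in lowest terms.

454

Step 1: 61194 = 2 * 3 * 7 * 31 * 47; number of divisors = (1+1) * (1+1) * (1+1) * (1+1) * (1+1) = 32; answer 32
Step 2: A1 = 32; c = -7; cross terms: (-32*-28 - 32*-21)=1568, (32*-7 - -30*-28)=-1064, (-30*-21 - -32*-7)=406; twice the area = |910| = 910; area = 455; boundary points = 1 + 1 + 2 = 4; strictly interior points = area - boundary/2 + 1 = 454; answer 454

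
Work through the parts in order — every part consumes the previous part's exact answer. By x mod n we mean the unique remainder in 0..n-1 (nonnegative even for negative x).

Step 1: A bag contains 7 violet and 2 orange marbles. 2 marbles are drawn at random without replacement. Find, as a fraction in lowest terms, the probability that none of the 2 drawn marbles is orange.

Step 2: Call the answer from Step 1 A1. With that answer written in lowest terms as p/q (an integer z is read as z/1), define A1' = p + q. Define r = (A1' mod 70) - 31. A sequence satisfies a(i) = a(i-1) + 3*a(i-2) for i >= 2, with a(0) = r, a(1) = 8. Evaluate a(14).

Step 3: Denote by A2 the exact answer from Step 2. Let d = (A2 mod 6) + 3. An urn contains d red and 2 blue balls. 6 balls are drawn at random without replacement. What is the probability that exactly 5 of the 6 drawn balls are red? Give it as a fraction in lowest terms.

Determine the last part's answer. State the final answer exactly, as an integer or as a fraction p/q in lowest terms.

Step 1: total draws C(9,2) = 36; favorable C(7,2) = 21; P = 7/12; answer 7/12
Step 2: A1 = 7/12; threaded value p + q = 19; r = -12; a(2) = 1*(8) + 3*(-12) = -28; iterating: a(2)=-28, a(3)=-4, a(4)=-88, a(5)=-100, a(6)=-364, a(7)=-664, a(8)=-1756, a(9)=-3748, a(10)=-9016, a(11)=-20260, a(12)=-47308, a(13)=-108088, a(14)=-250012; answer -250012
Step 3: A2 = -250012; d = 5; total draws C(7,6) = 7; favorable C(5,5)*C(2,1) = 2; P = 2/7; answer 2/7

2/7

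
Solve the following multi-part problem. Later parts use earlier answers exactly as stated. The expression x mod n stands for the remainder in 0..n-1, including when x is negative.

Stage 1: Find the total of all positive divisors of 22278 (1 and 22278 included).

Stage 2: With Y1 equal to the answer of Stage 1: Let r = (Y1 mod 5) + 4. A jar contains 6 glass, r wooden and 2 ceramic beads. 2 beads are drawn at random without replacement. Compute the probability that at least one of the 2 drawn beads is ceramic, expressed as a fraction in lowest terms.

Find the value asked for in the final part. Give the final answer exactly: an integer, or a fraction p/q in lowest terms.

7/22

Stage 1: 22278 = 2 * 3 * 47 * 79; sigma = (1 + 2) * (1 + 3) * (1 + 47) * (1 + 79) = 3 * 4 * 48 * 80 = 46080; answer 46080
Stage 2: Y1 = 46080; r = 4; total draws C(12,2) = 66; complement C(10,2) = 45; favorable 66 - 45 = 21; P = 7/22; answer 7/22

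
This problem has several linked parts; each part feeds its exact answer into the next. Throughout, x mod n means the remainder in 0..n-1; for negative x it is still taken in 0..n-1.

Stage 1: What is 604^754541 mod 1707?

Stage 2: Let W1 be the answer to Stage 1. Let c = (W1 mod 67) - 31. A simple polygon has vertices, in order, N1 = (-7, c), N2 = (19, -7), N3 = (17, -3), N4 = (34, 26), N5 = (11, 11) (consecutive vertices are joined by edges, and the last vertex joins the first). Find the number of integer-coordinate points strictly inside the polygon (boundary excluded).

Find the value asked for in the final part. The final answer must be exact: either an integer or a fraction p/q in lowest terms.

Stage 1: squarings mod 1707: 604^1=604, 604^2=1225, 604^4=172, 604^8=565, 604^16=16, 604^32=256, 604^64=670, 604^128=1666, 604^256=1681, 604^512=676, 604^1024=1207, 604^2048=778, 604^4096=1006, 604^8192=1492, 604^16384=136, 604^32768=1426, 604^65536=439, 604^131072=1537, 604^262144=1588, 604^524288=505; 604^754541 = 604^1 * 604^4 * 604^8 * 604^32 * 604^64 * 604^256 * 604^512 * 604^32768 * 604^65536 * 604^131072 * 604^524288 = 952 (mod 1707); answer 952
Stage 2: W1 = 952; c = -17; cross terms: (-7*-7 - 19*-17)=372, (19*-3 - 17*-7)=62, (17*26 - 34*-3)=544, (34*11 - 11*26)=88, (11*-17 - -7*11)=-110; twice the area = |956| = 956; area = 478; boundary points = 2 + 2 + 1 + 1 + 2 = 8; strictly interior points = area - boundary/2 + 1 = 475; answer 475

475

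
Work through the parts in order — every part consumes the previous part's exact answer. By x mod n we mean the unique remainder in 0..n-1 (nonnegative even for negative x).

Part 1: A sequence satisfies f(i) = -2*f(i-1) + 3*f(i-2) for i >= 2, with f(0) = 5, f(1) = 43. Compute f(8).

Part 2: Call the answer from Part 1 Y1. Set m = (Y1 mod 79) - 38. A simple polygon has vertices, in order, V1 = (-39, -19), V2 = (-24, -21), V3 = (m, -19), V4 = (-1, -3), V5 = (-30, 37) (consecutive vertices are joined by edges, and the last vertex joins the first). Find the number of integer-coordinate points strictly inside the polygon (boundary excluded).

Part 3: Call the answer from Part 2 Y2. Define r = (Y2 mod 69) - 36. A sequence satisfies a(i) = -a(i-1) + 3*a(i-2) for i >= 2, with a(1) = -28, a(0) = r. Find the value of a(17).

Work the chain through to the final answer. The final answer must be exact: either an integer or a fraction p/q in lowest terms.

Part 1: f(2) = -2*(43) + 3*(5) = -71; iterating: f(2)=-71, f(3)=271, f(4)=-755, f(5)=2323, f(6)=-6911, f(7)=20791, f(8)=-62315; answer -62315
Part 2: Y1 = -62315; m = -22; cross terms: (-39*-21 - -24*-19)=363, (-24*-19 - -22*-21)=-6, (-22*-3 - -1*-19)=47, (-1*37 - -30*-3)=-127, (-30*-19 - -39*37)=2013; twice the area = |2290| = 2290; area = 1145; boundary points = 1 + 2 + 1 + 1 + 1 = 6; strictly interior points = area - boundary/2 + 1 = 1143; answer 1143
Part 3: Y2 = 1143; r = 3; a(2) = -1*(-28) + 3*(3) = 37; iterating: a(2)=37, a(3)=-121, a(4)=232, a(5)=-595, a(6)=1291, a(7)=-3076, a(8)=6949, a(9)=-16177, a(10)=37024, a(11)=-85555, a(12)=196627, a(13)=-453292, a(14)=1043173, a(15)=-2403049, a(16)=5532568, a(17)=-12741715; answer -12741715

-12741715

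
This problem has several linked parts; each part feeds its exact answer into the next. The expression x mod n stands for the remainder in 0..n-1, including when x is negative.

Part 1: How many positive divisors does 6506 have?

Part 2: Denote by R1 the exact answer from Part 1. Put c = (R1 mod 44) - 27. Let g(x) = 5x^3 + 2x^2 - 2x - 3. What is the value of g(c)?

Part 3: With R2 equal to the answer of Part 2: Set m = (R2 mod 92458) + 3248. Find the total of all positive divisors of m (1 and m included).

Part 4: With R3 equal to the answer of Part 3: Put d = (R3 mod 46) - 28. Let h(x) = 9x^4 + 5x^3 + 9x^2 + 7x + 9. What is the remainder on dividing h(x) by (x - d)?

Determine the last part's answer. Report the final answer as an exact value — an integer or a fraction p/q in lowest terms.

13119

Part 1: 6506 = 2 * 3253; number of divisors = (1+1) * (1+1) = 4; answer 4
Part 2: R1 = 4; c = -23; 5*(-23)^3 + 2*(-23)^2 - 2*(-23)^1 - 3 = (-60835) + (1058) + (46) + (-3) = -59734; answer -59734
Part 3: R2 = -59734; m = 35972; 35972 = 2^2 * 17 * 23^2; sigma = (1 + 2 + 4) * (1 + 17) * (1 + 23 + 529) = 7 * 18 * 553 = 69678; answer 69678
Part 4: R3 = 69678; d = 6; remainder = value at the root: 9*(6)^4 + 5*(6)^3 + 9*(6)^2 + 7*(6)^1 + 9 = (11664) + (1080) + (324) + (42) + (9) = 13119; answer 13119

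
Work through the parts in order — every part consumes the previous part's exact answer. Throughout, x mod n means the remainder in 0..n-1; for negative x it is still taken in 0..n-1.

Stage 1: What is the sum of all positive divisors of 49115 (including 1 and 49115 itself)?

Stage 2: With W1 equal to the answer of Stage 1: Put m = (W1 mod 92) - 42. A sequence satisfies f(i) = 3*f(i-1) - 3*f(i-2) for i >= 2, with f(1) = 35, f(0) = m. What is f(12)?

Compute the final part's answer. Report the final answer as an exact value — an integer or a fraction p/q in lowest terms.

Stage 1: 49115 = 5 * 11 * 19 * 47; sigma = (1 + 5) * (1 + 11) * (1 + 19) * (1 + 47) = 6 * 12 * 20 * 48 = 69120; answer 69120
Stage 2: W1 = 69120; m = -14; f(2) = 3*(35) - 3*(-14) = 147; iterating: f(2)=147, f(3)=336, f(4)=567, f(5)=693, f(6)=378, f(7)=-945, f(8)=-3969, f(9)=-9072, f(10)=-15309, f(11)=-18711, f(12)=-10206; answer -10206

-10206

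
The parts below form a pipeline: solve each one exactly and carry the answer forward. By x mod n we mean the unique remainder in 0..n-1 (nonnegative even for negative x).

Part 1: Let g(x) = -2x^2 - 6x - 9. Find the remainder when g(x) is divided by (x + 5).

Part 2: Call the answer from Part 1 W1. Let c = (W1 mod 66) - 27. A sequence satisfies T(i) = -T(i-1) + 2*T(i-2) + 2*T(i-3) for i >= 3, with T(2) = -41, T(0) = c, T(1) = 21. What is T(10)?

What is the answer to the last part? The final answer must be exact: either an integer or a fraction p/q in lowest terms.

Part 1: remainder = value at the root: -2*(-5)^2 - 6*(-5)^1 - 9 = (-50) + (30) + (-9) = -29; answer -29
Part 2: W1 = -29; c = 10; T(3) = -1*(-41) + 2*(21) + 2*(10) = 103; iterating: T(3)=103, T(4)=-143, T(5)=267, T(6)=-347, T(7)=595, T(8)=-755, T(9)=1251, T(10)=-1571; answer -1571

-1571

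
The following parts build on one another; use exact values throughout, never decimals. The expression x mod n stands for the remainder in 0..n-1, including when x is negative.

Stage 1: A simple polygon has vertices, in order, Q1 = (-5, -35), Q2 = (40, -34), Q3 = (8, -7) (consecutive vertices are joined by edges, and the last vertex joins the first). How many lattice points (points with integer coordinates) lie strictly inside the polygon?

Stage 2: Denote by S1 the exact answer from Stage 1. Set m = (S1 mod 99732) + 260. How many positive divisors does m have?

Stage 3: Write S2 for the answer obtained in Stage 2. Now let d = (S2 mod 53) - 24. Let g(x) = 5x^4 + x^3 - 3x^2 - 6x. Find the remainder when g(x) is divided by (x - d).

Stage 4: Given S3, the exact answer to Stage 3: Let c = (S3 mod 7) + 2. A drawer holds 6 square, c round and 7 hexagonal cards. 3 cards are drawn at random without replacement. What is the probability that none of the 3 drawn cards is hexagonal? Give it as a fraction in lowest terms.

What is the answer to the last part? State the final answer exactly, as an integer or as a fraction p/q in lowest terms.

Stage 1: cross terms: (-5*-34 - 40*-35)=1570, (40*-7 - 8*-34)=-8, (8*-35 - -5*-7)=-315; twice the area = |1247| = 1247; area = 1247/2; boundary points = 1 + 1 + 1 = 3; strictly interior points = area - boundary/2 + 1 = 623; answer 623
Stage 2: S1 = 623; m = 883; 883 is prime, so its only divisors are 1 and 883; count = 2; answer 2
Stage 3: S2 = 2; d = -22; remainder = value at the root: 5*(-22)^4 + 1*(-22)^3 - 3*(-22)^2 - 6*(-22)^1 = (1171280) + (-10648) + (-1452) + (132) = 1159312; answer 1159312
Stage 4: S3 = 1159312; c = 2; total draws C(15,3) = 455; favorable C(8,3) = 56; P = 8/65; answer 8/65

8/65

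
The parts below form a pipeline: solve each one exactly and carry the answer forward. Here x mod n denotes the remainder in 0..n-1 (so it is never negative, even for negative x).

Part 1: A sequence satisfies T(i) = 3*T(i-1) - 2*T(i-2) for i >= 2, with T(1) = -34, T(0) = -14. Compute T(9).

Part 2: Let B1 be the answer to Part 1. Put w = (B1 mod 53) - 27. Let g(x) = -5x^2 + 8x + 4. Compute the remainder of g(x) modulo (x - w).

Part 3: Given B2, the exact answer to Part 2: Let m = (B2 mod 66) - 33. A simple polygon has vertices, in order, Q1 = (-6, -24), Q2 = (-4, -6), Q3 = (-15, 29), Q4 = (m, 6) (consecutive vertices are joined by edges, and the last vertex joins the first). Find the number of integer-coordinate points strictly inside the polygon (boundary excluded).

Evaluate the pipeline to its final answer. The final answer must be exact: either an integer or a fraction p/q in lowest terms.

Part 1: T(2) = 3*(-34) - 2*(-14) = -74; iterating: T(2)=-74, T(3)=-154, T(4)=-314, T(5)=-634, T(6)=-1274, T(7)=-2554, T(8)=-5114, T(9)=-10234; answer -10234
Part 2: B1 = -10234; w = 21; remainder = value at the root: -5*(21)^2 + 8*(21)^1 + 4 = (-2205) + (168) + (4) = -2033; answer -2033
Part 3: B2 = -2033; m = -20; cross terms: (-6*-6 - -4*-24)=-60, (-4*29 - -15*-6)=-206, (-15*6 - -20*29)=490, (-20*-24 - -6*6)=516; twice the area = |740| = 740; area = 370; boundary points = 2 + 1 + 1 + 2 = 6; strictly interior points = area - boundary/2 + 1 = 368; answer 368

368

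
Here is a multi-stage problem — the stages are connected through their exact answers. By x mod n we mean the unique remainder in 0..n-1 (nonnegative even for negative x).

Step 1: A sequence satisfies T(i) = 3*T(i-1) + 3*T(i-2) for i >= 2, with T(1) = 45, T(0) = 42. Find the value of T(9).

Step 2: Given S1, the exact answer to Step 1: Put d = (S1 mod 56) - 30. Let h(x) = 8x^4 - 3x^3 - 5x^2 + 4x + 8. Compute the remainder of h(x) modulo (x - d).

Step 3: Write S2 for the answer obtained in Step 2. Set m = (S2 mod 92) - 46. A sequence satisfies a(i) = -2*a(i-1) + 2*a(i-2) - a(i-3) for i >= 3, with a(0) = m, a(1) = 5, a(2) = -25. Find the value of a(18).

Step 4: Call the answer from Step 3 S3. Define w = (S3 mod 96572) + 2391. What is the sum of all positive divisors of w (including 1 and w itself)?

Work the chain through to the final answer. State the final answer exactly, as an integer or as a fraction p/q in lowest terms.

52800

Step 1: T(2) = 3*(45) + 3*(42) = 261; iterating: T(2)=261, T(3)=918, T(4)=3537, T(5)=13365, T(6)=50706, T(7)=192213, T(8)=728757, T(9)=2762910; answer 2762910
Step 2: S1 = 2762910; d = 8; remainder = value at the root: 8*(8)^4 - 3*(8)^3 - 5*(8)^2 + 4*(8)^1 + 8 = (32768) + (-1536) + (-320) + (32) + (8) = 30952; answer 30952
Step 3: S2 = 30952; m = -6; a(3) = -2*(-25) + 2*(5) - 1*(-6) = 66; iterating: a(3)=66, a(4)=-187, a(5)=531, a(6)=-1502, a(7)=4253, a(8)=-12041, a(9)=34090, a(10)=-96515, a(11)=273251, a(12)=-773622, a(13)=2190261, a(14)=-6201017, a(15)=17556178, a(16)=-49704651, a(17)=140722675, a(18)=-398410830; answer -398410830
Step 4: S3 = -398410830; w = 47633; 47633 = 19 * 23 * 109; sigma = (1 + 19) * (1 + 23) * (1 + 109) = 20 * 24 * 110 = 52800; answer 52800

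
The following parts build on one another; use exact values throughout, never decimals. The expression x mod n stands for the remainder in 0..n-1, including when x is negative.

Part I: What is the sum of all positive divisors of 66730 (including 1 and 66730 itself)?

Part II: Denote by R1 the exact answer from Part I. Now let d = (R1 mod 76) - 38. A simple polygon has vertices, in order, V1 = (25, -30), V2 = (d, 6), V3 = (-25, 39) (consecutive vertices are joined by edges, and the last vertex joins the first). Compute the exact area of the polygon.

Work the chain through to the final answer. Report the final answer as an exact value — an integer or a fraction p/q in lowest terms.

Part I: 66730 = 2 * 5 * 6673; sigma = (1 + 2) * (1 + 5) * (1 + 6673) = 3 * 6 * 6674 = 120132; answer 120132
Part II: R1 = 120132; d = 14; cross terms: (25*6 - 14*-30)=570, (14*39 - -25*6)=696, (-25*-30 - 25*39)=-225; twice the area = |1041| = 1041; area = 1041/2; answer 1041/2

1041/2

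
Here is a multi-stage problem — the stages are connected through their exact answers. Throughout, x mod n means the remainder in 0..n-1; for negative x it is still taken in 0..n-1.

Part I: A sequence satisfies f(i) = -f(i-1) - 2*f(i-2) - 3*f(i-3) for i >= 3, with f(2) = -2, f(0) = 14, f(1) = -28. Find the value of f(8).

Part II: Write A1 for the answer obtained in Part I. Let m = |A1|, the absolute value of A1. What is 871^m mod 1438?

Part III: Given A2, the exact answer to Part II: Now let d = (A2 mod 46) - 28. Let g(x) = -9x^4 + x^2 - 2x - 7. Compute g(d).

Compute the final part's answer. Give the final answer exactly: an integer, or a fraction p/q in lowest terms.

-17

Part I: f(3) = -1*(-2) - 2*(-28) - 3*(14) = 16; iterating: f(3)=16, f(4)=72, f(5)=-98, f(6)=-94, f(7)=74, f(8)=408; answer 408
Part II: A1 = 408; m = 408; squarings mod 1438: 871^1=871, 871^2=815, 871^4=1307, 871^8=1343, 871^16=397, 871^32=867, 871^64=1053, 871^128=111, 871^256=817; 871^408 = 871^8 * 871^16 * 871^128 * 871^256 = 1225 (mod 1438); answer 1225
Part III: A2 = 1225; d = 1; -9*(1)^4 + 1*(1)^2 - 2*(1)^1 - 7 = (-9) + (1) + (-2) + (-7) = -17; answer -17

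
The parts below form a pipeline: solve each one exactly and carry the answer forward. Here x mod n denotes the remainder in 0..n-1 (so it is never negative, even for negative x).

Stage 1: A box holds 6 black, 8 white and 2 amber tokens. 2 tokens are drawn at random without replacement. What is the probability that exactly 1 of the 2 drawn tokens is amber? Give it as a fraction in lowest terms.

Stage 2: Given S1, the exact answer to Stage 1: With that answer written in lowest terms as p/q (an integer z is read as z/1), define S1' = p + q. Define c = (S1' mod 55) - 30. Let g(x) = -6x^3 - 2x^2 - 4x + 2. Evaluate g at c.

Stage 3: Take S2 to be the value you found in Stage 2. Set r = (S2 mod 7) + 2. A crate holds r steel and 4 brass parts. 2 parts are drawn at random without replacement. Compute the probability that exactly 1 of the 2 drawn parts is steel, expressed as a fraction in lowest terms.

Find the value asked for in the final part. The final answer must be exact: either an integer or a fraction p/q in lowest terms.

Stage 1: total draws C(16,2) = 120; favorable C(2,1)*C(14,1) = 28; P = 7/30; answer 7/30
Stage 2: S1 = 7/30; threaded value p + q = 37; c = 7; -6*(7)^3 - 2*(7)^2 - 4*(7)^1 + 2 = (-2058) + (-98) + (-28) + (2) = -2182; answer -2182
Stage 3: S2 = -2182; r = 4; total draws C(8,2) = 28; favorable C(4,1)*C(4,1) = 16; P = 4/7; answer 4/7

4/7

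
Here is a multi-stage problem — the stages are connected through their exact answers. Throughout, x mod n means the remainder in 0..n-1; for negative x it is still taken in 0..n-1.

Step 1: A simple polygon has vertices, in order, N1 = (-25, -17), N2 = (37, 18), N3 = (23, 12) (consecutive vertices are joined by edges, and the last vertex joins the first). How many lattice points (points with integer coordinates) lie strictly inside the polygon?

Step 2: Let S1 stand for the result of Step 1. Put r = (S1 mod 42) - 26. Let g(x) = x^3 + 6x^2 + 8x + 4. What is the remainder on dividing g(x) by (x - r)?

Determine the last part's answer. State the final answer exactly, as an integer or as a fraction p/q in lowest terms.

-476

Step 1: cross terms: (-25*18 - 37*-17)=179, (37*12 - 23*18)=30, (23*-17 - -25*12)=-91; twice the area = |118| = 118; area = 59; boundary points = 1 + 2 + 1 = 4; strictly interior points = area - boundary/2 + 1 = 58; answer 58
Step 2: S1 = 58; r = -10; remainder = value at the root: 1*(-10)^3 + 6*(-10)^2 + 8*(-10)^1 + 4 = (-1000) + (600) + (-80) + (4) = -476; answer -476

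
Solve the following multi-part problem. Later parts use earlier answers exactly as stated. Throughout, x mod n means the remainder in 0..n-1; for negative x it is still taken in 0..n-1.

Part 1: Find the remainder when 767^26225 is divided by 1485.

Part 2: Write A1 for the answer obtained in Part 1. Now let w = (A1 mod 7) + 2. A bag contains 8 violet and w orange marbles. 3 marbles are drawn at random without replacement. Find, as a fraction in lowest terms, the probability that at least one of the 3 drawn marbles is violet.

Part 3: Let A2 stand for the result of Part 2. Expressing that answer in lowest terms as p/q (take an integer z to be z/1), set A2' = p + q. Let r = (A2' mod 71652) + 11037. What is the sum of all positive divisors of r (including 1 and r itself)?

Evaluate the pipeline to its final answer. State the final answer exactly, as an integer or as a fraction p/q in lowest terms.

Part 1: squarings mod 1485: 767^1=767, 767^2=229, 767^4=466, 767^8=346, 767^16=916, 767^32=31, 767^64=961, 767^128=1336, 767^256=1411, 767^512=1021, 767^1024=1456, 767^2048=841, 767^4096=421, 767^8192=526, 767^16384=466; 767^26225 = 767^1 * 767^16 * 767^32 * 767^64 * 767^512 * 767^1024 * 767^8192 * 767^16384 = 32 (mod 1485); answer 32
Part 2: A1 = 32; w = 6; total draws C(14,3) = 364; complement C(6,3) = 20; favorable 364 - 20 = 344; P = 86/91; answer 86/91
Part 3: A2 = 86/91; threaded value p + q = 177; r = 11214; 11214 = 2 * 3^2 * 7 * 89; sigma = (1 + 2) * (1 + 3 + 9) * (1 + 7) * (1 + 89) = 3 * 13 * 8 * 90 = 28080; answer 28080

28080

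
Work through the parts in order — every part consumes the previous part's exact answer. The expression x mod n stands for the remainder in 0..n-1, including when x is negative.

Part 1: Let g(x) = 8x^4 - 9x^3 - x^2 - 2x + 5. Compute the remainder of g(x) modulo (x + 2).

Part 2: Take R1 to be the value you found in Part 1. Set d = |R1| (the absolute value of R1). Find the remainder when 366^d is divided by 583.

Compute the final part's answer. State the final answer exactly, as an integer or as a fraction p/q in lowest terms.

463

Part 1: remainder = value at the root: 8*(-2)^4 - 9*(-2)^3 - 1*(-2)^2 - 2*(-2)^1 + 5 = (128) + (72) + (-4) + (4) + (5) = 205; answer 205
Part 2: R1 = 205; d = 205; squarings mod 583: 366^1=366, 366^2=449, 366^4=466, 366^8=280, 366^16=278, 366^32=328, 366^64=312, 366^128=566; 366^205 = 366^1 * 366^4 * 366^8 * 366^64 * 366^128 = 463 (mod 583); answer 463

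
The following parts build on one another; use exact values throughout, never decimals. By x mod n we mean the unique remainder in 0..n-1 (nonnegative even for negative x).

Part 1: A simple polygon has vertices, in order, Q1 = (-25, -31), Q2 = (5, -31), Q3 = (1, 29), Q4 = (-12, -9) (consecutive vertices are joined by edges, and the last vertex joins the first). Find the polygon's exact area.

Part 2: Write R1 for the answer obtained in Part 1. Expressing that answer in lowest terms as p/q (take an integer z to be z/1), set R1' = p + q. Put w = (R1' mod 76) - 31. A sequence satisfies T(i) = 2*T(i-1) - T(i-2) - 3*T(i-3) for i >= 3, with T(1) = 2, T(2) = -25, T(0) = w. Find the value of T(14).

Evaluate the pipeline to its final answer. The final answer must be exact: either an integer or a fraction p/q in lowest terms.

Part 1: cross terms: (-25*-31 - 5*-31)=930, (5*29 - 1*-31)=176, (1*-9 - -12*29)=339, (-12*-31 - -25*-9)=147; twice the area = |1592| = 1592; area = 796; answer 796
Part 2: R1 = 796; threaded value p + q = 797; w = 6; T(3) = 2*(-25) - 1*(2) - 3*(6) = -70; iterating: T(3)=-70, T(4)=-121, T(5)=-97, T(6)=137, T(7)=734, T(8)=1622, T(9)=2099, T(10)=374, T(11)=-6217, T(12)=-19105, T(13)=-33115, T(14)=-28474; answer -28474

-28474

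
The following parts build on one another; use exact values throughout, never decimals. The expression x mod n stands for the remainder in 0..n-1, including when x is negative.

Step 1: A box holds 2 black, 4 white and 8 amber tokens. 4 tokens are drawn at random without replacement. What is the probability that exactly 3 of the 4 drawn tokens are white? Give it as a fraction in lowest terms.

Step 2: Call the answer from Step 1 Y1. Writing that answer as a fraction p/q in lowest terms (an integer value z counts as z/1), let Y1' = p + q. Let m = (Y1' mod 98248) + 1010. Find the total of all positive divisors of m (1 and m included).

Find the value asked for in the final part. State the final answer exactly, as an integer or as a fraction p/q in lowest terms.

Step 1: total draws C(14,4) = 1001; favorable C(4,3)*C(10,1) = 40; P = 40/1001; answer 40/1001
Step 2: Y1 = 40/1001; threaded value p + q = 1041; m = 2051; 2051 = 7 * 293; sigma = (1 + 7) * (1 + 293) = 8 * 294 = 2352; answer 2352

2352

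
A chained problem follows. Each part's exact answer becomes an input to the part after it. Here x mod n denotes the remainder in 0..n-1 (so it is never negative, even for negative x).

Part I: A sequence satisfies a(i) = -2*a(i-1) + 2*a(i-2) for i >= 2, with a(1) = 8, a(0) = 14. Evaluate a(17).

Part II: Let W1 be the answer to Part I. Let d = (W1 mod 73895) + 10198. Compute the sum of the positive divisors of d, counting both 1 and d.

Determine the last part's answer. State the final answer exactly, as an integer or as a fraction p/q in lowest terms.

Part I: a(2) = -2*(8) + 2*(14) = 12; iterating: a(2)=12, a(3)=-8, a(4)=40, a(5)=-96, a(6)=272, a(7)=-736, a(8)=2016, a(9)=-5504, a(10)=15040, a(11)=-41088, a(12)=112256, a(13)=-306688, a(14)=837888, a(15)=-2289152, a(16)=6254080, a(17)=-17086464; answer -17086464
Part II: W1 = -17086464; d = 67374; 67374 = 2 * 3^2 * 19 * 197; sigma = (1 + 2) * (1 + 3 + 9) * (1 + 19) * (1 + 197) = 3 * 13 * 20 * 198 = 154440; answer 154440

154440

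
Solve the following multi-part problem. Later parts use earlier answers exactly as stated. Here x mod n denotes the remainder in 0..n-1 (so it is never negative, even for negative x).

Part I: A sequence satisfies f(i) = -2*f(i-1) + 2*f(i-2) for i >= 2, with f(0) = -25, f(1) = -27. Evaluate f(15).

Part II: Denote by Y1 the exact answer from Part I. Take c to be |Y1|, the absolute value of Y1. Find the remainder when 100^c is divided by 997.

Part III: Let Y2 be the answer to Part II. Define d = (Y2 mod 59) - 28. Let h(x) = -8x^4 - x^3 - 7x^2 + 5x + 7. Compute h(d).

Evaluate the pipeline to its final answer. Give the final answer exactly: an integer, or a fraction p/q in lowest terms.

-4

Part I: f(2) = -2*(-27) + 2*(-25) = 4; iterating: f(2)=4, f(3)=-62, f(4)=132, f(5)=-388, f(6)=1040, f(7)=-2856, f(8)=7792, f(9)=-21296, f(10)=58176, f(11)=-158944, f(12)=434240, f(13)=-1186368, f(14)=3241216, f(15)=-8855168; answer -8855168
Part II: Y1 = -8855168; c = 8855168; squarings mod 997: 100^1=100, 100^2=30, 100^4=900, 100^8=436, 100^16=666, 100^32=888, 100^64=914, 100^128=907, 100^256=124, 100^512=421, 100^1024=772, 100^2048=775, 100^4096=431, 100^8192=319, 100^16384=67, 100^32768=501, 100^65536=754, 100^131072=226, 100^262144=229, 100^524288=597, 100^1048576=480, 100^2097152=93, 100^4194304=673, 100^8388608=291; 100^8855168 = 100^128 * 100^512 * 100^1024 * 100^2048 * 100^4096 * 100^65536 * 100^131072 * 100^262144 * 100^8388608 = 914 (mod 997); answer 914
Part III: Y2 = 914; d = 1; -8*(1)^4 - 1*(1)^3 - 7*(1)^2 + 5*(1)^1 + 7 = (-8) + (-1) + (-7) + (5) + (7) = -4; answer -4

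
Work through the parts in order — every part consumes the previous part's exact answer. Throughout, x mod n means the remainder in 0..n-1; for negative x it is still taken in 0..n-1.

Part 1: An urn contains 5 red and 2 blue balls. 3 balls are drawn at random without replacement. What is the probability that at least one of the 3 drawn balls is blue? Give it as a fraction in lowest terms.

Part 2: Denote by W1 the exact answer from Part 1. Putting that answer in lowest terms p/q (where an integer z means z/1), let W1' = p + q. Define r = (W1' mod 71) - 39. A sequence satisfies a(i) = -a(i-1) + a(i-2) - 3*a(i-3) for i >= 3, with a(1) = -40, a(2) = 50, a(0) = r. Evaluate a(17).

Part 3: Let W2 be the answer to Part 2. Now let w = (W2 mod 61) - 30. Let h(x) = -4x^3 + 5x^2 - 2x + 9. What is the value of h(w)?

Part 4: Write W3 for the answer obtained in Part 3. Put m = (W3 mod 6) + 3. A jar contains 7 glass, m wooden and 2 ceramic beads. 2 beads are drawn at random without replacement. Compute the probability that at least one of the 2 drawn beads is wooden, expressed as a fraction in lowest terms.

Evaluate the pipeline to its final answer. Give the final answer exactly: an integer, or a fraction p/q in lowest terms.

Part 1: total draws C(7,3) = 35; complement C(5,3) = 10; favorable 35 - 10 = 25; P = 5/7; answer 5/7
Part 2: W1 = 5/7; threaded value p + q = 12; r = -27; a(3) = -1*(50) + 1*(-40) - 3*(-27) = -9; iterating: a(3)=-9, a(4)=179, a(5)=-338, a(6)=544, a(7)=-1419, a(8)=2977, a(9)=-6028, a(10)=13262, a(11)=-28221, a(12)=59567, a(13)=-127574, a(14)=271804, a(15)=-578079, a(16)=1232605, a(17)=-2626096; answer -2626096
Part 3: W2 = -2626096; w = -15; -4*(-15)^3 + 5*(-15)^2 - 2*(-15)^1 + 9 = (13500) + (1125) + (30) + (9) = 14664; answer 14664
Part 4: W3 = 14664; m = 3; total draws C(12,2) = 66; complement C(9,2) = 36; favorable 66 - 36 = 30; P = 5/11; answer 5/11

5/11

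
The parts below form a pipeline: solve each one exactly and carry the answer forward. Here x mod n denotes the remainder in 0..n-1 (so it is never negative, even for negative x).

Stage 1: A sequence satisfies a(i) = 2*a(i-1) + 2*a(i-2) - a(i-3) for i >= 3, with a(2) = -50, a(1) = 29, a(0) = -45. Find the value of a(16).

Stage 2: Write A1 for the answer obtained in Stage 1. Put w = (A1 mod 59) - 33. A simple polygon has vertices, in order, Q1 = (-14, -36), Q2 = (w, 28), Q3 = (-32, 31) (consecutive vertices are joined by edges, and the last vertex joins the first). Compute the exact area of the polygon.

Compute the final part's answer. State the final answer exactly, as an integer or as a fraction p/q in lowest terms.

241

Stage 1: a(3) = 2*(-50) + 2*(29) - 1*(-45) = 3; iterating: a(3)=3, a(4)=-123, a(5)=-190, a(6)=-629, a(7)=-1515, a(8)=-4098, a(9)=-10597, a(10)=-27875, a(11)=-72846, a(12)=-190845, a(13)=-499507, a(14)=-1307858, a(15)=-3423885, a(16)=-8963979; answer -8963979
Stage 2: A1 = -8963979; w = -24; cross terms: (-14*28 - -24*-36)=-1256, (-24*31 - -32*28)=152, (-32*-36 - -14*31)=1586; twice the area = |482| = 482; area = 241; answer 241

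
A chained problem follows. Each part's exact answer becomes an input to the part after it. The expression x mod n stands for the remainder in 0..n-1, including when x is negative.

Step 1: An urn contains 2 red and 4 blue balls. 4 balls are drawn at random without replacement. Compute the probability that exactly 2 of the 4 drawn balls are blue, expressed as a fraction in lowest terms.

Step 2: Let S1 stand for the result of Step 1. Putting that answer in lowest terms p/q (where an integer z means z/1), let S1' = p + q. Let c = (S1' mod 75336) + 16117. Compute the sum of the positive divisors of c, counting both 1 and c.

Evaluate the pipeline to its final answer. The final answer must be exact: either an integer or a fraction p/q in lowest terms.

Step 1: total draws C(6,4) = 15; favorable C(4,2)*C(2,2) = 6; P = 2/5; answer 2/5
Step 2: S1 = 2/5; threaded value p + q = 7; c = 16124; 16124 = 2^2 * 29 * 139; sigma = (1 + 2 + 4) * (1 + 29) * (1 + 139) = 7 * 30 * 140 = 29400; answer 29400

29400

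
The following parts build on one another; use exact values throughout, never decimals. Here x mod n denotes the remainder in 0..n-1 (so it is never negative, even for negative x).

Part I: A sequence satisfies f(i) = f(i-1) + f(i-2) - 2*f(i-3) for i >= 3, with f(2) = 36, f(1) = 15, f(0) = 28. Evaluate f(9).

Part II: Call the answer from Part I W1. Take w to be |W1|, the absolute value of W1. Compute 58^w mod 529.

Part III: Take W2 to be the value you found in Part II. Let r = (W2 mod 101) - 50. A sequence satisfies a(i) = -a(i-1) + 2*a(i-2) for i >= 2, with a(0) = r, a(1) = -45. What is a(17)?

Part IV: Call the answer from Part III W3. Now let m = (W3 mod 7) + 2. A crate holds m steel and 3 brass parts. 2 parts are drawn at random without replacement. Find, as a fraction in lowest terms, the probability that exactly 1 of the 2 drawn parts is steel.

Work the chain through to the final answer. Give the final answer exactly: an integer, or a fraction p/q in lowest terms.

Part I: f(3) = 1*(36) + 1*(15) - 2*(28) = -5; iterating: f(3)=-5, f(4)=1, f(5)=-76, f(6)=-65, f(7)=-143, f(8)=-56, f(9)=-69; answer -69
Part II: W1 = -69; w = 69; squarings mod 529: 58^1=58, 58^2=190, 58^4=128, 58^8=514, 58^16=225, 58^32=370, 58^64=418; 58^69 = 58^1 * 58^4 * 58^64 = 118 (mod 529); answer 118
Part III: W2 = 118; r = -33; a(2) = -1*(-45) + 2*(-33) = -21; iterating: a(2)=-21, a(3)=-69, a(4)=27, a(5)=-165, a(6)=219, a(7)=-549, a(8)=987, a(9)=-2085, a(10)=4059, a(11)=-8229, a(12)=16347, a(13)=-32805, a(14)=65499, a(15)=-131109, a(16)=262107, a(17)=-524325; answer -524325
Part IV: W3 = -524325; m = 5; total draws C(8,2) = 28; favorable C(5,1)*C(3,1) = 15; P = 15/28; answer 15/28

15/28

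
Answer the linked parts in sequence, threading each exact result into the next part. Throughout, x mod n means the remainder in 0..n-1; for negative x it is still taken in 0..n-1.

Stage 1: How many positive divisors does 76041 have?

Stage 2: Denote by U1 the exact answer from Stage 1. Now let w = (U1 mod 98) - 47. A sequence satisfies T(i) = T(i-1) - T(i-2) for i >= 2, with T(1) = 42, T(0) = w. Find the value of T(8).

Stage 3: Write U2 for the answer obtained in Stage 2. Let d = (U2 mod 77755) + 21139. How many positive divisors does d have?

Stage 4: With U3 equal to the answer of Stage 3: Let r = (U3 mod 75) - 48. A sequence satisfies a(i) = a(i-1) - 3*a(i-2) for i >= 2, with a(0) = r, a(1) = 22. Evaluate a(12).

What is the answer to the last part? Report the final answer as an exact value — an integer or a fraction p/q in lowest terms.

12628

Stage 1: 76041 = 3^2 * 7 * 17 * 71; number of divisors = (2+1) * (1+1) * (1+1) * (1+1) = 24; answer 24
Stage 2: U1 = 24; w = -23; T(2) = 1*(42) - 1*(-23) = 65; iterating: T(2)=65, T(3)=23, T(4)=-42, T(5)=-65, T(6)=-23, T(7)=42, T(8)=65; answer 65
Stage 3: U2 = 65; d = 21204; 21204 = 2^2 * 3^2 * 19 * 31; number of divisors = (2+1) * (2+1) * (1+1) * (1+1) = 36; answer 36
Stage 4: U3 = 36; r = -12; a(2) = 1*(22) - 3*(-12) = 58; iterating: a(2)=58, a(3)=-8, a(4)=-182, a(5)=-158, a(6)=388, a(7)=862, a(8)=-302, a(9)=-2888, a(10)=-1982, a(11)=6682, a(12)=12628; answer 12628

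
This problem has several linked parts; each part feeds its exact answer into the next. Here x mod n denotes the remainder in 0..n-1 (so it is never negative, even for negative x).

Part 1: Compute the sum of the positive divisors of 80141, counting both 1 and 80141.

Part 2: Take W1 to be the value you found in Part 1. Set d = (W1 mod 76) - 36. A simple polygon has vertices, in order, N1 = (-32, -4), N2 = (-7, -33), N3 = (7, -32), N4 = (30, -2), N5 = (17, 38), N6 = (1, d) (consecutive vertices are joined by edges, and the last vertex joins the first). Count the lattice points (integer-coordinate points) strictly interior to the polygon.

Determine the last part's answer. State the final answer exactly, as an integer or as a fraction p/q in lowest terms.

Part 1: 80141 is prime, so its only divisors are 1 and 80141; sigma = 1 + 80141 = 80142; answer 80142
Part 2: W1 = 80142; d = 2; cross terms: (-32*-33 - -7*-4)=1028, (-7*-32 - 7*-33)=455, (7*-2 - 30*-32)=946, (30*38 - 17*-2)=1174, (17*2 - 1*38)=-4, (1*-4 - -32*2)=60; twice the area = |3659| = 3659; area = 3659/2; boundary points = 1 + 1 + 1 + 1 + 4 + 3 = 11; strictly interior points = area - boundary/2 + 1 = 1825; answer 1825

1825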